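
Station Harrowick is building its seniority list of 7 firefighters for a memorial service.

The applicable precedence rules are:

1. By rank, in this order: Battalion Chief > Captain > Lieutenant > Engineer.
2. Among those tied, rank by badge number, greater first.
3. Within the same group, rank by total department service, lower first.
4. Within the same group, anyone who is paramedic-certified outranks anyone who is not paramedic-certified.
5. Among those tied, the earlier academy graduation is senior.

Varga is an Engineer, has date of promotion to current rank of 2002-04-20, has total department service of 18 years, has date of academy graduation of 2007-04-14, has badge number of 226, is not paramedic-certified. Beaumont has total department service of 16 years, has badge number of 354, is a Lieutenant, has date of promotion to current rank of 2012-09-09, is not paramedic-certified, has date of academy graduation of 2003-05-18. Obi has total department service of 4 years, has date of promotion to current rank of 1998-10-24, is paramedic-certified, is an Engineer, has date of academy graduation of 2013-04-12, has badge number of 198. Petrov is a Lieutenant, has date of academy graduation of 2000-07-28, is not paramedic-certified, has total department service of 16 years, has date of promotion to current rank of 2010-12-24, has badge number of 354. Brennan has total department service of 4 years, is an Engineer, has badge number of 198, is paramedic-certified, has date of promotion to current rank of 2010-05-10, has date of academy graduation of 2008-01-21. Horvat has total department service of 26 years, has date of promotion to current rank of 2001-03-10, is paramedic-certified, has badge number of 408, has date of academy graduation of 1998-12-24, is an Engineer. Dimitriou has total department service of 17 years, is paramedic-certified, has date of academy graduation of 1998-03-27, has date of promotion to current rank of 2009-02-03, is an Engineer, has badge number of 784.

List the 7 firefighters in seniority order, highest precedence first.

By rank: Petrov and Beaumont (Lieutenant); then Dimitriou, Horvat, Varga, Brennan and Obi (Engineer).
Petrov and Beaumont both have badge number 354, so the next rule applies.
Petrov and Beaumont both have total department service 16 years, so the next rule applies.
Petrov and Beaumont are each not paramedic-certified, so the next rule applies.
Among Petrov and Beaumont, by date of academy graduation (earlier first): Petrov (2000-07-28) before Beaumont (2003-05-18).
Among Dimitriou, Horvat, Varga, Brennan and Obi, by badge number (higher first): Dimitriou (784) before Horvat (408) before Varga (226) before Brennan and Obi (198).
Brennan and Obi both have total department service 4 years, so the next rule applies.
Brennan and Obi are each paramedic-certified, so the next rule applies.
Among Brennan and Obi, by date of academy graduation (earlier first): Brennan (2008-01-21) before Obi (2013-04-12).
Full order: Petrov, Beaumont, Dimitriou, Horvat, Varga, Brennan, Obi.

Petrov, Beaumont, Dimitriou, Horvat, Varga, Brennan, Obi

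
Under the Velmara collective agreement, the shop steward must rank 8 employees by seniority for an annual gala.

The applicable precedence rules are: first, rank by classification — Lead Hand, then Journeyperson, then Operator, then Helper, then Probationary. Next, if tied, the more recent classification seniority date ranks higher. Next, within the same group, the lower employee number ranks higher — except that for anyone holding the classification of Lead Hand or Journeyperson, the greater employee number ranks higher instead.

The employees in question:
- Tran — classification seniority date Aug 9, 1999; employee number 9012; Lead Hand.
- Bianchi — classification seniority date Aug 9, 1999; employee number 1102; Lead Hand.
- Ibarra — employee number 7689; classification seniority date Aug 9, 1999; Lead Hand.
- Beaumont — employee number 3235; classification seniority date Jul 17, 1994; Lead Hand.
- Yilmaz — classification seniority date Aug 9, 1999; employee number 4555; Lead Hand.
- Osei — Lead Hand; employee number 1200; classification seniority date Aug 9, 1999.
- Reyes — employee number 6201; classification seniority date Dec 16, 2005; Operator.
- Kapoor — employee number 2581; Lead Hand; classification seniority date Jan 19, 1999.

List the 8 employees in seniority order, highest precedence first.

Tran, Ibarra, Yilmaz, Osei, Bianchi, Kapoor, Beaumont, Reyes

By classification: Tran, Ibarra, Yilmaz, Osei, Bianchi, Kapoor and Beaumont (Lead Hand); then Reyes (Operator).
Among Tran, Ibarra, Yilmaz, Osei, Bianchi, Kapoor and Beaumont, by classification seniority date (later first): Tran, Ibarra, Yilmaz, Osei and Bianchi (Aug 9, 1999) before Kapoor (Jan 19, 1999) before Beaumont (Jul 17, 1994).
Among Tran, Ibarra, Yilmaz, Osei and Bianchi, by employee number (higher first) (reversed rule for this group): Tran (9012) before Ibarra (7689) before Yilmaz (4555) before Osei (1200) before Bianchi (1102).
Full order: Tran, Ibarra, Yilmaz, Osei, Bianchi, Kapoor, Beaumont, Reyes.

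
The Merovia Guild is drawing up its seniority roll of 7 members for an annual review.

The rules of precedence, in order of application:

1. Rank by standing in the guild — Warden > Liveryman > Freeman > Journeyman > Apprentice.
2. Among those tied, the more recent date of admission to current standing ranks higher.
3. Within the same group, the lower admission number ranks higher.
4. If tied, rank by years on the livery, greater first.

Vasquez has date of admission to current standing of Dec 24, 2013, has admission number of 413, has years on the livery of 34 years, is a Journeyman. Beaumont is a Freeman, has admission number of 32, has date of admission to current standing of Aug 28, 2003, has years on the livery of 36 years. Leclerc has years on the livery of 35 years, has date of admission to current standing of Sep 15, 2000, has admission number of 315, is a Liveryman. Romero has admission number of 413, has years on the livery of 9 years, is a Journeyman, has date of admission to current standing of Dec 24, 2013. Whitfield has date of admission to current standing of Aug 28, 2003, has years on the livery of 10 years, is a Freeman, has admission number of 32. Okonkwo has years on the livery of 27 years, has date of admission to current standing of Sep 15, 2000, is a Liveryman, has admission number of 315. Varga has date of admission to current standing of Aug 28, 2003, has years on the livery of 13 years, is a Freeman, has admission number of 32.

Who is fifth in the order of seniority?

Whitfield

By standing in the guild: Leclerc and Okonkwo (Liveryman); then Beaumont, Varga and Whitfield (Freeman); then Vasquez and Romero (Journeyman).
Leclerc and Okonkwo both have date of admission to current standing Sep 15, 2000, so the next rule applies.
Leclerc and Okonkwo both have admission number 315, so the next rule applies.
Among Leclerc and Okonkwo, by years on the livery (higher first): Leclerc (35 years) before Okonkwo (27 years).
Beaumont, Varga and Whitfield all have date of admission to current standing Aug 28, 2003, so the next rule applies.
Beaumont, Varga and Whitfield all have admission number 32, so the next rule applies.
Among Beaumont, Varga and Whitfield, by years on the livery (higher first): Beaumont (36 years) before Varga (13 years) before Whitfield (10 years).
Vasquez and Romero both have date of admission to current standing Dec 24, 2013, so the next rule applies.
Vasquez and Romero both have admission number 413, so the next rule applies.
Among Vasquez and Romero, by years on the livery (higher first): Vasquez (34 years) before Romero (9 years).
Order: Leclerc, Okonkwo, Beaumont, Varga, Whitfield, Vasquez, Romero.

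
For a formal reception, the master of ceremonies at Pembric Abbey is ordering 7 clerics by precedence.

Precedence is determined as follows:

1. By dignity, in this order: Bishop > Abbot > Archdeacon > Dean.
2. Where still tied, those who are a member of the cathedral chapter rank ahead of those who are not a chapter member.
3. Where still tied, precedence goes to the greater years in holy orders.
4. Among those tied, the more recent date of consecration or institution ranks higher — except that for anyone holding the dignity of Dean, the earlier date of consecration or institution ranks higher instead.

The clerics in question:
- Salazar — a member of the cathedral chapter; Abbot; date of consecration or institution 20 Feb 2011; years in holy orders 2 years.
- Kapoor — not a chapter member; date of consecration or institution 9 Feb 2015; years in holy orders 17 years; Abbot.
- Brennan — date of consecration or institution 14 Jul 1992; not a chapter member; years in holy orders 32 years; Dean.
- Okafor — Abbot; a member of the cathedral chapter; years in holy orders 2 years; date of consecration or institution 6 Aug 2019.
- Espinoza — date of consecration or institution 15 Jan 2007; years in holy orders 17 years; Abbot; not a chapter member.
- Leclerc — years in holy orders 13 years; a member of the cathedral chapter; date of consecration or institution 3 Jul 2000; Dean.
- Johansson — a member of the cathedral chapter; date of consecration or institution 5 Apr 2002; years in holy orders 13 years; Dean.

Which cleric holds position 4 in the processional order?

Espinoza

By dignity: Okafor, Salazar, Kapoor and Espinoza (Abbot); then Leclerc, Johansson and Brennan (Dean).
Among Okafor, Salazar, Kapoor and Espinoza, a member of the cathedral chapter before not a chapter member: Okafor and Salazar (a member of the cathedral chapter) before Kapoor and Espinoza (not a chapter member).
Okafor and Salazar both have years in holy orders 2 years, so the next rule applies.
Among Okafor and Salazar, by date of consecration or institution (later first): Okafor (6 Aug 2019) before Salazar (20 Feb 2011).
Kapoor and Espinoza both have years in holy orders 17 years, so the next rule applies.
Among Kapoor and Espinoza, by date of consecration or institution (later first): Kapoor (9 Feb 2015) before Espinoza (15 Jan 2007).
Among Leclerc, Johansson and Brennan, a member of the cathedral chapter before not a chapter member: Leclerc and Johansson (a member of the cathedral chapter) before Brennan (not a chapter member).
Leclerc and Johansson both have years in holy orders 13 years, so the next rule applies.
Among Leclerc and Johansson, by date of consecration or institution (earlier first) (reversed rule for this group): Leclerc (3 Jul 2000) before Johansson (5 Apr 2002).
Order: Okafor, Salazar, Kapoor, Espinoza, Leclerc, Johansson, Brennan.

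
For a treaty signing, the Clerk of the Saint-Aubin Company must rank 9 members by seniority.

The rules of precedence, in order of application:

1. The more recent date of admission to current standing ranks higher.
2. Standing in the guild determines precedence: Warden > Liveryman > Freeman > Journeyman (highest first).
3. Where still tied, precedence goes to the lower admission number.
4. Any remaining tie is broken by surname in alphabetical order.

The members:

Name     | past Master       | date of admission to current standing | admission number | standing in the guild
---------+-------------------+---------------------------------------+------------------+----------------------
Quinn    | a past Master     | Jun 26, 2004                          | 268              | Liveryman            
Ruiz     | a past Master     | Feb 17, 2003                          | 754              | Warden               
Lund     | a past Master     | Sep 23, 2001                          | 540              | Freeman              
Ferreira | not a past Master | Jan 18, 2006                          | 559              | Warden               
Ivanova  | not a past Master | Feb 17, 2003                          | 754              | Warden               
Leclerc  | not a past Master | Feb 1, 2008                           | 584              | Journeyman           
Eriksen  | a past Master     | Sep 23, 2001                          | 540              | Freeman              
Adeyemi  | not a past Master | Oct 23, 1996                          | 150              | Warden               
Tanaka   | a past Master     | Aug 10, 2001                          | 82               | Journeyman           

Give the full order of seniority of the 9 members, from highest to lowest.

By date of admission to current standing (later first): Leclerc (Feb 1, 2008); then Ferreira (Jan 18, 2006); then Quinn (Jun 26, 2004); then Ivanova and Ruiz (both Feb 17, 2003); then Eriksen and Lund (both Sep 23, 2001); then Tanaka (Aug 10, 2001); then Adeyemi (Oct 23, 1996).
Ivanova and Ruiz are each Warden, so the next rule applies.
Ivanova and Ruiz both have admission number 754, so the next rule applies.
Among Ivanova and Ruiz, alphabetically by surname: Ivanova before Ruiz.
Eriksen and Lund are each Freeman, so the next rule applies.
Eriksen and Lund both have admission number 540, so the next rule applies.
Among Eriksen and Lund, alphabetically by surname: Eriksen before Lund.
Full order: Leclerc, Ferreira, Quinn, Ivanova, Ruiz, Eriksen, Lund, Tanaka, Adeyemi.

Leclerc, Ferreira, Quinn, Ivanova, Ruiz, Eriksen, Lund, Tanaka, Adeyemi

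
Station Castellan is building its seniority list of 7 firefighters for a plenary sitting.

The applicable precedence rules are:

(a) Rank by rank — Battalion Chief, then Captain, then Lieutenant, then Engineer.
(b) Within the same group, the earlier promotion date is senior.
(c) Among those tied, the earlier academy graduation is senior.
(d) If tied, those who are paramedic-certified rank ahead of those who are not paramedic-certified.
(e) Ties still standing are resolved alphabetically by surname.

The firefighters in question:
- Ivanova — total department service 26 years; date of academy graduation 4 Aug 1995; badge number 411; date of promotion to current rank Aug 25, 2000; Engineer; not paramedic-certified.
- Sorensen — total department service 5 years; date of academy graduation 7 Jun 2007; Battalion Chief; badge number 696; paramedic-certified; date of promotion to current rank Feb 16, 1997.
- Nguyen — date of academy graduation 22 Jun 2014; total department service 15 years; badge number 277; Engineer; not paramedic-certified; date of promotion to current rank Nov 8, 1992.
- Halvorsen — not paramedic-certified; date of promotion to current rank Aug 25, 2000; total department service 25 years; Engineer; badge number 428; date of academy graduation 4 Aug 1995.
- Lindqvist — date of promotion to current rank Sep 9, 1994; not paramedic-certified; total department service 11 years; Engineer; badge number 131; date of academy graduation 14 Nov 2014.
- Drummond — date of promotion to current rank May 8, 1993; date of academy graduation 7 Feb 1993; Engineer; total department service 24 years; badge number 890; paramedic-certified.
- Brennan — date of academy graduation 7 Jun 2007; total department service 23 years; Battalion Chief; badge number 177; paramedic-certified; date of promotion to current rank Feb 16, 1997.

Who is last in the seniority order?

Ivanova

By rank: Brennan and Sorensen (Battalion Chief); then Nguyen, Drummond, Lindqvist, Halvorsen and Ivanova (Engineer).
Brennan and Sorensen both have date of promotion to current rank Feb 16, 1997, so the next rule applies.
Brennan and Sorensen both have date of academy graduation 7 Jun 2007, so the next rule applies.
Brennan and Sorensen are each paramedic-certified, so the next rule applies.
Among Brennan and Sorensen, alphabetically by surname: Brennan before Sorensen.
Among Nguyen, Drummond, Lindqvist, Halvorsen and Ivanova, by date of promotion to current rank (earlier first): Nguyen (Nov 8, 1992) before Drummond (May 8, 1993) before Lindqvist (Sep 9, 1994) before Halvorsen and Ivanova (Aug 25, 2000).
Halvorsen and Ivanova both have date of academy graduation 4 Aug 1995, so the next rule applies.
Halvorsen and Ivanova are each not paramedic-certified, so the next rule applies.
Among Halvorsen and Ivanova, alphabetically by surname: Halvorsen before Ivanova.
Order: Brennan, Sorensen, Nguyen, Drummond, Lindqvist, Halvorsen, Ivanova.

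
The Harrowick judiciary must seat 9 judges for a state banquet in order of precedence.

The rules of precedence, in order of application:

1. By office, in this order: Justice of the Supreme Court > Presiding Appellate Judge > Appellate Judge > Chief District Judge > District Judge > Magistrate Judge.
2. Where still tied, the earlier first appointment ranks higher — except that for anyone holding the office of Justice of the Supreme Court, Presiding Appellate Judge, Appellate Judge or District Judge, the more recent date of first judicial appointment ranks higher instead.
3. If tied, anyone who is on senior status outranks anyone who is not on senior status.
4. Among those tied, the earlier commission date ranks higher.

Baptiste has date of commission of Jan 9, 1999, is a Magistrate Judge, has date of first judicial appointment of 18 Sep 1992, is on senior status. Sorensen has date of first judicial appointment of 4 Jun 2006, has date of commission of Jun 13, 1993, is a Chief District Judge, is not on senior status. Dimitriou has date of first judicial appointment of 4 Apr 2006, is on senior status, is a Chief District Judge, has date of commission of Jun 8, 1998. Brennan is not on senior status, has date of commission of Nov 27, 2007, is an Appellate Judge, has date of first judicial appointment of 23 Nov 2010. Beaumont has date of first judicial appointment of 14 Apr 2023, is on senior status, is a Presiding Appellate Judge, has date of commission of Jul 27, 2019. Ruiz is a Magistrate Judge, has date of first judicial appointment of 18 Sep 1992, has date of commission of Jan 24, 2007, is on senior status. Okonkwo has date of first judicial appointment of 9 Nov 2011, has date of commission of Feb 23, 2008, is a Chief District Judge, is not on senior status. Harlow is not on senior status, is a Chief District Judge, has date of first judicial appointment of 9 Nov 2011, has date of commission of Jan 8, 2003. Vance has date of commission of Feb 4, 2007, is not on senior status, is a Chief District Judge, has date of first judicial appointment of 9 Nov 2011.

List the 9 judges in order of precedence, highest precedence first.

By office: Beaumont (Presiding Appellate Judge); then Brennan (Appellate Judge); then Dimitriou, Sorensen, Harlow, Vance and Okonkwo (Chief District Judge); then Baptiste and Ruiz (Magistrate Judge).
Among Dimitriou, Sorensen, Harlow, Vance and Okonkwo, by date of first judicial appointment (earlier first): Dimitriou (4 Apr 2006) before Sorensen (4 Jun 2006) before Harlow, Vance and Okonkwo (9 Nov 2011).
Harlow, Vance and Okonkwo are each not on senior status, so the next rule applies.
Among Harlow, Vance and Okonkwo, by date of commission (earlier first): Harlow (Jan 8, 2003) before Vance (Feb 4, 2007) before Okonkwo (Feb 23, 2008).
Baptiste and Ruiz both have date of first judicial appointment 18 Sep 1992, so the next rule applies.
Baptiste and Ruiz are each on senior status, so the next rule applies.
Among Baptiste and Ruiz, by date of commission (earlier first): Baptiste (Jan 9, 1999) before Ruiz (Jan 24, 2007).
Full order: Beaumont, Brennan, Dimitriou, Sorensen, Harlow, Vance, Okonkwo, Baptiste, Ruiz.

Beaumont, Brennan, Dimitriou, Sorensen, Harlow, Vance, Okonkwo, Baptiste, Ruiz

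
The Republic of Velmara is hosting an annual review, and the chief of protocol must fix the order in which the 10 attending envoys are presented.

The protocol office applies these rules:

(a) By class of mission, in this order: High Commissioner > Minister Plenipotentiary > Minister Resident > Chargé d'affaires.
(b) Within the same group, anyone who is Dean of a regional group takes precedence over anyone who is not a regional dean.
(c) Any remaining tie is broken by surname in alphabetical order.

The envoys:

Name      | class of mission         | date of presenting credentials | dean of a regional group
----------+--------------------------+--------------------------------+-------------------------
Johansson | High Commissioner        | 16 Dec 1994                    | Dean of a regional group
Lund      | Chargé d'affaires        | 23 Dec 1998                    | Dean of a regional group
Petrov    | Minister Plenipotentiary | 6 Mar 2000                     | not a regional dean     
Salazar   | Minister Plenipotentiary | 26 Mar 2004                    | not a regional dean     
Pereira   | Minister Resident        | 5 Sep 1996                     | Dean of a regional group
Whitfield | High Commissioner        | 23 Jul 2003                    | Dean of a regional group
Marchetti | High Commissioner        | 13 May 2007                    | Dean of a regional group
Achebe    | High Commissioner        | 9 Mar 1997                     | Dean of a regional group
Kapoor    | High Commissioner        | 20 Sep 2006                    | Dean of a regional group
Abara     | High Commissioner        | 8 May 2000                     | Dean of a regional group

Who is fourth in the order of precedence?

Kapoor

By class of mission: Abara, Achebe, Johansson, Kapoor, Marchetti and Whitfield (High Commissioner); then Petrov and Salazar (Minister Plenipotentiary); then Pereira (Minister Resident); then Lund (Chargé d'affaires).
Abara, Achebe, Johansson, Kapoor, Marchetti and Whitfield are each Dean of a regional group, so the next rule applies.
Among Abara, Achebe, Johansson, Kapoor, Marchetti and Whitfield, alphabetically by surname: Abara before Achebe before Johansson before Kapoor before Marchetti before Whitfield.
Petrov and Salazar are each not a regional dean, so the next rule applies.
Among Petrov and Salazar, alphabetically by surname: Petrov before Salazar.
Order: Abara, Achebe, Johansson, Kapoor, Marchetti, Whitfield, Petrov, Salazar, Pereira, Lund.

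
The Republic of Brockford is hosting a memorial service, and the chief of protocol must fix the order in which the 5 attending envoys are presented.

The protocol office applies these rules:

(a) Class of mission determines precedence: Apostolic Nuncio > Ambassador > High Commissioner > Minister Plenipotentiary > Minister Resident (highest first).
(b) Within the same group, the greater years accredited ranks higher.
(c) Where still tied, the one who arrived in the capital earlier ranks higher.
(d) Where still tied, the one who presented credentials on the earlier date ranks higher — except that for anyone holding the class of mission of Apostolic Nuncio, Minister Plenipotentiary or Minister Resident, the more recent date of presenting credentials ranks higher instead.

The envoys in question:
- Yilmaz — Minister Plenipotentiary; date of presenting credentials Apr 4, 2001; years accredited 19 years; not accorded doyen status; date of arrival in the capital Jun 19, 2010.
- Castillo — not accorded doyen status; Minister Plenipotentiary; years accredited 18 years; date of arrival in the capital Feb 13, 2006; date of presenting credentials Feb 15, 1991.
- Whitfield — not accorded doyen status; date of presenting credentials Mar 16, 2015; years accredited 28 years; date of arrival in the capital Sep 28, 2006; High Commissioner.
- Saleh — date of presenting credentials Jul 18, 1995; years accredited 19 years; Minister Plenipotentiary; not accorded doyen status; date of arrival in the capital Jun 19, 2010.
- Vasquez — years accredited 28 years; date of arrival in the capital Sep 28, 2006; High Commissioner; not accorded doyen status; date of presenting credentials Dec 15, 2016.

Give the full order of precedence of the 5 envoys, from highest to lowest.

By class of mission: Whitfield and Vasquez (High Commissioner); then Yilmaz, Saleh and Castillo (Minister Plenipotentiary).
Whitfield and Vasquez both have years accredited 28 years, so the next rule applies.
Whitfield and Vasquez both have date of arrival in the capital Sep 28, 2006, so the next rule applies.
Among Whitfield and Vasquez, by date of presenting credentials (earlier first): Whitfield (Mar 16, 2015) before Vasquez (Dec 15, 2016).
Among Yilmaz, Saleh and Castillo, by years accredited (higher first): Yilmaz and Saleh (19 years) before Castillo (18 years).
Yilmaz and Saleh both have date of arrival in the capital Jun 19, 2010, so the next rule applies.
Among Yilmaz and Saleh, by date of presenting credentials (later first) (reversed rule for this group): Yilmaz (Apr 4, 2001) before Saleh (Jul 18, 1995).
Full order: Whitfield, Vasquez, Yilmaz, Saleh, Castillo.

Whitfield, Vasquez, Yilmaz, Saleh, Castillo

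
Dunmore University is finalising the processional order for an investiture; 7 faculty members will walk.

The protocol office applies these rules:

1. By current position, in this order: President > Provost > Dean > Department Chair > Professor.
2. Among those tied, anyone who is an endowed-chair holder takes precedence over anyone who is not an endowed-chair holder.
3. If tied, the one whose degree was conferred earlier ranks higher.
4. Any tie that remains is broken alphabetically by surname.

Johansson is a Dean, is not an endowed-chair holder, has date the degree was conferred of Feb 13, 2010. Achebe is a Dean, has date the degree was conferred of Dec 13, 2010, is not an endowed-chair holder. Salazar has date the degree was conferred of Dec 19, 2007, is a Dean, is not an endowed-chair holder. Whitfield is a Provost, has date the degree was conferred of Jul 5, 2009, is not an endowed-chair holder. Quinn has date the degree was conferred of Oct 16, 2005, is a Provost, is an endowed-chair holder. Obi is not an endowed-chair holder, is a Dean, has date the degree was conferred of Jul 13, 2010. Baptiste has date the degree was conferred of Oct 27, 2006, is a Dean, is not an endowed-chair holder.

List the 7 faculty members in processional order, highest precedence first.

By current position: Quinn and Whitfield (Provost); then Baptiste, Salazar, Johansson, Obi and Achebe (Dean).
Among Quinn and Whitfield, an endowed-chair holder before not an endowed-chair holder: Quinn (an endowed-chair holder) before Whitfield (not an endowed-chair holder).
Baptiste, Salazar, Johansson, Obi and Achebe are each not an endowed-chair holder, so the next rule applies.
Among Baptiste, Salazar, Johansson, Obi and Achebe, by date the degree was conferred (earlier first): Baptiste (Oct 27, 2006) before Salazar (Dec 19, 2007) before Johansson (Feb 13, 2010) before Obi (Jul 13, 2010) before Achebe (Dec 13, 2010).
Full order: Quinn, Whitfield, Baptiste, Salazar, Johansson, Obi, Achebe.

Quinn, Whitfield, Baptiste, Salazar, Johansson, Obi, Achebe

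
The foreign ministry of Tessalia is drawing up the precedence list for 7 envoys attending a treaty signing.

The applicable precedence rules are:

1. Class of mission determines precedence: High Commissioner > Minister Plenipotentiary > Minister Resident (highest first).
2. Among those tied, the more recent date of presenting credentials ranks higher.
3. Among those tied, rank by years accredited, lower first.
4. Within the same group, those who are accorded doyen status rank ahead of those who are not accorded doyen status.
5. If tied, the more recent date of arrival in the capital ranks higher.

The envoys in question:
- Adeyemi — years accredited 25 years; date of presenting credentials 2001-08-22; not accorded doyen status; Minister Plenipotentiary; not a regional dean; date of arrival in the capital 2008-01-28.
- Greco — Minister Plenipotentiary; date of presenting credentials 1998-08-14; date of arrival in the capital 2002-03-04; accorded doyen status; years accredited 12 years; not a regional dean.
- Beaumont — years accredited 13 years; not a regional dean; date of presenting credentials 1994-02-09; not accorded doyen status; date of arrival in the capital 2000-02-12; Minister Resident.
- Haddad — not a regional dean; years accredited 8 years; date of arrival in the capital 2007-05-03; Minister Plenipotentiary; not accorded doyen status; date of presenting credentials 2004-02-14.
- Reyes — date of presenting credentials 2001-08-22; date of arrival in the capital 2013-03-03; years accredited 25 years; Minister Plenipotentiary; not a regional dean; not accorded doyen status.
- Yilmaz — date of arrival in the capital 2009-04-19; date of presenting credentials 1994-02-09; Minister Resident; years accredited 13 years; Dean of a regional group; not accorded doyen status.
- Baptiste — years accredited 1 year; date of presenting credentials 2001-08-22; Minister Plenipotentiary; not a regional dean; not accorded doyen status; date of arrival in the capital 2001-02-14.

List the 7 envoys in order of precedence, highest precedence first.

Haddad, Baptiste, Reyes, Adeyemi, Greco, Yilmaz, Beaumont

By class of mission: Haddad, Baptiste, Reyes, Adeyemi and Greco (Minister Plenipotentiary); then Yilmaz and Beaumont (Minister Resident).
Among Haddad, Baptiste, Reyes, Adeyemi and Greco, by date of presenting credentials (later first): Haddad (2004-02-14) before Baptiste, Reyes and Adeyemi (2001-08-22) before Greco (1998-08-14).
Among Baptiste, Reyes and Adeyemi, by years accredited (lower first): Baptiste (1 year) before Reyes and Adeyemi (25 years).
Reyes and Adeyemi are each not accorded doyen status, so the next rule applies.
Among Reyes and Adeyemi, by date of arrival in the capital (later first): Reyes (2013-03-03) before Adeyemi (2008-01-28).
Yilmaz and Beaumont both have date of presenting credentials 1994-02-09, so the next rule applies.
Yilmaz and Beaumont both have years accredited 13 years, so the next rule applies.
Yilmaz and Beaumont are each not accorded doyen status, so the next rule applies.
Among Yilmaz and Beaumont, by date of arrival in the capital (later first): Yilmaz (2009-04-19) before Beaumont (2000-02-12).
Full order: Haddad, Baptiste, Reyes, Adeyemi, Greco, Yilmaz, Beaumont.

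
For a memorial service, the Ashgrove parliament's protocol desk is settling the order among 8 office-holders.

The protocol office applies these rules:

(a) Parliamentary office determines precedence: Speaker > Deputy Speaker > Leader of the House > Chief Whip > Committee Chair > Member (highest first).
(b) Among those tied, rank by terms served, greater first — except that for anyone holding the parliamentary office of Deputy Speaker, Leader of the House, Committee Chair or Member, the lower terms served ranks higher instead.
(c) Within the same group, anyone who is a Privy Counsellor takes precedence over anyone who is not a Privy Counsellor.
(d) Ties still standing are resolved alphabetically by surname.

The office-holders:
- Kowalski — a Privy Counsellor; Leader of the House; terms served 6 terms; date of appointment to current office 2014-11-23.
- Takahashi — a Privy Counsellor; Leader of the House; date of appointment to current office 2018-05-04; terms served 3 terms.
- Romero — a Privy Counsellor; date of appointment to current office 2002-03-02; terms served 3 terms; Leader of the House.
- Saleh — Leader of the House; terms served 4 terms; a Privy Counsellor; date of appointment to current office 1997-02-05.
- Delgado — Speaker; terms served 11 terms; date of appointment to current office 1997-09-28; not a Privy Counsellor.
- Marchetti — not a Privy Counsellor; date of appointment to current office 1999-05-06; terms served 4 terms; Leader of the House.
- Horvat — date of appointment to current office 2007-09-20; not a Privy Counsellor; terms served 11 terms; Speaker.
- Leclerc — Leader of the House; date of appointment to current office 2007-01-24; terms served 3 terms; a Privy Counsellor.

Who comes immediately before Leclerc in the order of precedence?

By parliamentary office: Delgado and Horvat (Speaker); then Leclerc, Romero, Takahashi, Saleh, Marchetti and Kowalski (Leader of the House).
Delgado and Horvat both have terms served 11 terms, so the next rule applies.
Delgado and Horvat are each not a Privy Counsellor, so the next rule applies.
Among Delgado and Horvat, alphabetically by surname: Delgado before Horvat.
Among Leclerc, Romero, Takahashi, Saleh, Marchetti and Kowalski, by terms served (lower first) (reversed rule for this group): Leclerc, Romero and Takahashi (3 terms) before Saleh and Marchetti (4 terms) before Kowalski (6 terms).
Leclerc, Romero and Takahashi are each a Privy Counsellor, so the next rule applies.
Among Leclerc, Romero and Takahashi, alphabetically by surname: Leclerc before Romero before Takahashi.
Among Saleh and Marchetti, a Privy Counsellor before not a Privy Counsellor: Saleh (a Privy Counsellor) before Marchetti (not a Privy Counsellor).
Order: Delgado, Horvat, Leclerc, Romero, Takahashi, Saleh, Marchetti, Kowalski.

Horvat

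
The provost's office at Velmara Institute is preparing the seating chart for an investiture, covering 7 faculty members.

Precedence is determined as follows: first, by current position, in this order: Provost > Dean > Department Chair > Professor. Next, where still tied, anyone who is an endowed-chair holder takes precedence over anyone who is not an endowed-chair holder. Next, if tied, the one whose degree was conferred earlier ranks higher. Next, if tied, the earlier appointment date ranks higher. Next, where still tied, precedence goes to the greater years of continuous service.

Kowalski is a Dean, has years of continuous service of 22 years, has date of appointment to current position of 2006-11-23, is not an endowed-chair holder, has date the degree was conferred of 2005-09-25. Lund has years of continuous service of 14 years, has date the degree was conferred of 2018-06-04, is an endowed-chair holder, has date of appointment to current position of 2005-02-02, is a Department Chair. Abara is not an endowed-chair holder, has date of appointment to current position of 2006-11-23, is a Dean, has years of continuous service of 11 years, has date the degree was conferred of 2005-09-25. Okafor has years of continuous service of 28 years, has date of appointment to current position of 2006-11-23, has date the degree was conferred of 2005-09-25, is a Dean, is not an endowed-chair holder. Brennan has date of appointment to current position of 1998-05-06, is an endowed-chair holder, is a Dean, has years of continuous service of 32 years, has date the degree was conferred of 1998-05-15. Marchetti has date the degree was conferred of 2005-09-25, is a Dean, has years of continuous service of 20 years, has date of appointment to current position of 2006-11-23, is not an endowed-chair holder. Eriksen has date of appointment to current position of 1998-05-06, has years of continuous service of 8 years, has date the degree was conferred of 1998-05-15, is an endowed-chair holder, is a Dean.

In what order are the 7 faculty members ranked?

Brennan, Eriksen, Okafor, Kowalski, Marchetti, Abara, Lund

By current position: Brennan, Eriksen, Okafor, Kowalski, Marchetti and Abara (Dean); then Lund (Department Chair).
Among Brennan, Eriksen, Okafor, Kowalski, Marchetti and Abara, an endowed-chair holder before not an endowed-chair holder: Brennan and Eriksen (an endowed-chair holder) before Okafor, Kowalski, Marchetti and Abara (not an endowed-chair holder).
Brennan and Eriksen both have date the degree was conferred 1998-05-15, so the next rule applies.
Brennan and Eriksen both have date of appointment to current position 1998-05-06, so the next rule applies.
Among Brennan and Eriksen, by years of continuous service (higher first): Brennan (32 years) before Eriksen (8 years).
Okafor, Kowalski, Marchetti and Abara all have date the degree was conferred 2005-09-25, so the next rule applies.
Okafor, Kowalski, Marchetti and Abara all have date of appointment to current position 2006-11-23, so the next rule applies.
Among Okafor, Kowalski, Marchetti and Abara, by years of continuous service (higher first): Okafor (28 years) before Kowalski (22 years) before Marchetti (20 years) before Abara (11 years).
Full order: Brennan, Eriksen, Okafor, Kowalski, Marchetti, Abara, Lund.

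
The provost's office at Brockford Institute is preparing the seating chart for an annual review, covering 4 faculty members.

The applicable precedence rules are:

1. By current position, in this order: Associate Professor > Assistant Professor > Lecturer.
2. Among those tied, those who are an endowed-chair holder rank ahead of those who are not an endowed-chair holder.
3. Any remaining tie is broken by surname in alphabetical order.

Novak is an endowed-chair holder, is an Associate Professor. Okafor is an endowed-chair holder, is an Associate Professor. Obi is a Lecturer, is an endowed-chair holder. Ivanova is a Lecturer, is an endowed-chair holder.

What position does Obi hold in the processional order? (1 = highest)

4

By current position: Novak and Okafor (Associate Professor); then Ivanova and Obi (Lecturer).
Novak and Okafor are each an endowed-chair holder, so the next rule applies.
Among Novak and Okafor, alphabetically by surname: Novak before Okafor.
Ivanova and Obi are each an endowed-chair holder, so the next rule applies.
Among Ivanova and Obi, alphabetically by surname: Ivanova before Obi.
Order: Novak, Okafor, Ivanova, Obi. So position 4.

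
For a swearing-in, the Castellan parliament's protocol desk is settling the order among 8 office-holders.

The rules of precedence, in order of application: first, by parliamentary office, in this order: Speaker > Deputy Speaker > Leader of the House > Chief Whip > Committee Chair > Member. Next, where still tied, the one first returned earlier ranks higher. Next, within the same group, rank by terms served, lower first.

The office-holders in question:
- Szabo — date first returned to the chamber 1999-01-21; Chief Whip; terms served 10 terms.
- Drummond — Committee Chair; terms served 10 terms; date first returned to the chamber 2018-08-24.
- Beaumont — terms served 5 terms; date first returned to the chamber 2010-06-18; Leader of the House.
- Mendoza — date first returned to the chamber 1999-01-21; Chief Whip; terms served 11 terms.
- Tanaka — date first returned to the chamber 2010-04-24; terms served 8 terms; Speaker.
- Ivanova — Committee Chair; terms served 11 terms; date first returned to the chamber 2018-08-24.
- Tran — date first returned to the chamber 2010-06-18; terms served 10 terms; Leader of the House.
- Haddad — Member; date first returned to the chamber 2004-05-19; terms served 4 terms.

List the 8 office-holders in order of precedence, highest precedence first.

By parliamentary office: Tanaka (Speaker); then Beaumont and Tran (Leader of the House); then Szabo and Mendoza (Chief Whip); then Drummond and Ivanova (Committee Chair); then Haddad (Member).
Beaumont and Tran both have date first returned to the chamber 2010-06-18, so the next rule applies.
Among Beaumont and Tran, by terms served (lower first): Beaumont (5 terms) before Tran (10 terms).
Szabo and Mendoza both have date first returned to the chamber 1999-01-21, so the next rule applies.
Among Szabo and Mendoza, by terms served (lower first): Szabo (10 terms) before Mendoza (11 terms).
Drummond and Ivanova both have date first returned to the chamber 2018-08-24, so the next rule applies.
Among Drummond and Ivanova, by terms served (lower first): Drummond (10 terms) before Ivanova (11 terms).
Full order: Tanaka, Beaumont, Tran, Szabo, Mendoza, Drummond, Ivanova, Haddad.

Tanaka, Beaumont, Tran, Szabo, Mendoza, Drummond, Ivanova, Haddad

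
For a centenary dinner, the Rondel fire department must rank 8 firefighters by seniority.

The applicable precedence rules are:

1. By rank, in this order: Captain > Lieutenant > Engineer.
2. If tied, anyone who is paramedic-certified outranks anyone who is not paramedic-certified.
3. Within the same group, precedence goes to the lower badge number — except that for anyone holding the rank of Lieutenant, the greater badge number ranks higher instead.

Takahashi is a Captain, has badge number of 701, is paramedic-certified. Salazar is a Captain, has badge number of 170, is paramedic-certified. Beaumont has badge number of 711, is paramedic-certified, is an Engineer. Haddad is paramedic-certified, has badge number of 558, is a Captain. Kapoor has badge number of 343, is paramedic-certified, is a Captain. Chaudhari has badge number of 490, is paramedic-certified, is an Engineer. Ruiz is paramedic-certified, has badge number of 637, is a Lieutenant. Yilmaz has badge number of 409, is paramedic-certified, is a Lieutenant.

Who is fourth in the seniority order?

Takahashi

By rank: Salazar, Kapoor, Haddad and Takahashi (Captain); then Ruiz and Yilmaz (Lieutenant); then Chaudhari and Beaumont (Engineer).
Salazar, Kapoor, Haddad and Takahashi are each paramedic-certified, so the next rule applies.
Among Salazar, Kapoor, Haddad and Takahashi, by badge number (lower first): Salazar (170) before Kapoor (343) before Haddad (558) before Takahashi (701).
Ruiz and Yilmaz are each paramedic-certified, so the next rule applies.
Among Ruiz and Yilmaz, by badge number (higher first) (reversed rule for this group): Ruiz (637) before Yilmaz (409).
Chaudhari and Beaumont are each paramedic-certified, so the next rule applies.
Among Chaudhari and Beaumont, by badge number (lower first): Chaudhari (490) before Beaumont (711).
Order: Salazar, Kapoor, Haddad, Takahashi, Ruiz, Yilmaz, Chaudhari, Beaumont.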